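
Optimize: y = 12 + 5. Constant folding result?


12 + 5 = 17 at compile time
Optimized: y = 17


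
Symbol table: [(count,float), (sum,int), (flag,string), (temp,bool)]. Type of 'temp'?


Lookup 'temp' → type bool


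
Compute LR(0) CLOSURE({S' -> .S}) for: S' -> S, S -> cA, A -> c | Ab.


Start: S' -> .S
For each item with dot before a nonterminal B, add B -> .γ for every B-production
Closure: [S' -> .S, S -> .cA]


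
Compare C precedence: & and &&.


'&' is bitwise AND (level 5); '&&' is logical AND (level 2)
Higher level binds tighter
'&' has higher precedence than '&&'


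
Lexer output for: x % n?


Scan left to right, longest-match per lexeme
Tokens: ID(x), OP(%), ID(n)


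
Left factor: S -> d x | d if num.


Common prefix: 'd'
Factored: S -> d S', S' -> x | if num


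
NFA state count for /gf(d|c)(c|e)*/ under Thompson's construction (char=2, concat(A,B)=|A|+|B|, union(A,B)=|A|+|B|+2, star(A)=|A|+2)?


Syntax tree has 6 char leaf(s), 2 union(s), 1 star(s)
chars contribute 6×2 = 12; each union adds +2; each star adds +2
Total: 12 + 4 + 2 = 18 states


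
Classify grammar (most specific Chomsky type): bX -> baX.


LHS has context (more than one symbol) and |LHS| ≤ |RHS|
Classification: Type 1 (Context-Sensitive)


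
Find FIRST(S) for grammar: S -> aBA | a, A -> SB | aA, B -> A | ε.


Per alternative of S: FIRST(aBA) = {a}; FIRST(a) = {a}
FIRST(S) = {a}


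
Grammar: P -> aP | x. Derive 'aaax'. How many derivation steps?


Derivation: P => aP => aaP => aaaP => aaax
Steps: 4


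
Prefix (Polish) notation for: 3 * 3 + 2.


left-to-right (same/higher precedence on left): tree is (+ (* 3 3) 2)
Prefix: + * 3 3 2


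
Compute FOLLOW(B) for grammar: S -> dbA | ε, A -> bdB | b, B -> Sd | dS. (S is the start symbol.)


$ ∈ FOLLOW(S). For each A -> αBβ: add FIRST(β)\{ε} to FOLLOW(B); if β nullable, add FOLLOW(A).
FOLLOW(B) = {$, d}


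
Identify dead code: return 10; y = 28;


statement follows a return and is unreachable
Dead: 'y = 28'


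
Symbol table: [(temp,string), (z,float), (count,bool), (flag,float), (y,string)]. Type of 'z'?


Lookup 'z' → type float


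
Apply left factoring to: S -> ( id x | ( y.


Common prefix: '('
Factored: S -> ( S', S' -> id x | y


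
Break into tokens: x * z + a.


Scan left to right, longest-match per lexeme
Tokens: ID(x), OP(*), ID(z), OP(+), ID(a)


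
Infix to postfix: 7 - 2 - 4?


Left to right (same or higher precedence on left)
Postfix: 7 2 - 4 -


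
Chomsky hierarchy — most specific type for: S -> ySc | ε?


Single nonterminal LHS, but y^n c^n is not regular
Classification: Type 2 (Context-Free)


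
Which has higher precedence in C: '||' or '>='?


'>=' is relational (level 7); '||' is logical OR (level 1)
Higher level binds tighter
'>=' has higher precedence than '||'


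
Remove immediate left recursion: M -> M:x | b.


Left-recursive alternatives: M:x; non-recursive: b
Introduce M': M -> bM', M' -> :xM' | ε


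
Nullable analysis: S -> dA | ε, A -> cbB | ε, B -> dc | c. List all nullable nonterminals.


A nonterminal is nullable iff some alternative derives ε (directly, or every symbol in it is nullable)
Nullable: {A, S}


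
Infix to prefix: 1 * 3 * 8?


left-to-right (same/higher precedence on left): tree is (* (* 1 3) 8)
Prefix: * * 1 3 8


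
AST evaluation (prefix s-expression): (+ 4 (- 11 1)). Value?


Evaluate inner: (- 11 1) = 10
Evaluate root: (+ 4 10) = 14
Result: 14


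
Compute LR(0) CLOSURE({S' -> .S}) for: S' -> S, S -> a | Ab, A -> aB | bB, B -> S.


Start: S' -> .S
For each item with dot before a nonterminal B, add B -> .γ for every B-production
Closure: [S' -> .S, S -> .a, S -> .Ab, A -> .aB, A -> .bB]


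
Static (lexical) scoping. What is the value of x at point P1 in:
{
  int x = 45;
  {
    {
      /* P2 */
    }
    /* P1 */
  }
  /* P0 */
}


P1's block does not declare x; resolves to the enclosing declaration at depth 0
x = 45


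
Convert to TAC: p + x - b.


Break into single-operator statements:
t1 = p + x
t2 = t1 - b


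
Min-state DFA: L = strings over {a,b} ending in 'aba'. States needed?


Track the longest suffix of input matching a prefix of 'aba': 4 classes (prefixes of length 0..3)
Minimal DFA: 4 states


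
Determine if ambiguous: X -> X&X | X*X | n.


'n&n*n' has two parse trees (no precedence encoded between & and *)
Ambiguous


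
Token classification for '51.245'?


Pattern: digits with a decimal point
Type: FLOAT_LITERAL


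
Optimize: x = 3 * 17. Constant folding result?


3 * 17 = 51 at compile time
Optimized: x = 51


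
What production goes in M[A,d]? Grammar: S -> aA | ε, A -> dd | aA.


For [A, d]: 'd' ∈ FIRST(dd)
Entry: A -> dd


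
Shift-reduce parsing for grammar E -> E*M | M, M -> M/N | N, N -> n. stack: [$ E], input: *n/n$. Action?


shift '*' to continue E -> E*M
Action: shift


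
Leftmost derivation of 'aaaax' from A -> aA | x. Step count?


Derivation: A => aA => aaA => aaaA => aaaaA => aaaax
Steps: 5


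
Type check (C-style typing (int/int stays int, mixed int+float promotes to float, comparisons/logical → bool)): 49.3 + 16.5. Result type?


Operand types: float + float
Rule: mixed int/float promotes to float; int/int stays int
Result type: float


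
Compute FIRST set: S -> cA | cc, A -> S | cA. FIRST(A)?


Per alternative of A: FIRST(S) = {c}; FIRST(cA) = {c}
FIRST(A) = {c}


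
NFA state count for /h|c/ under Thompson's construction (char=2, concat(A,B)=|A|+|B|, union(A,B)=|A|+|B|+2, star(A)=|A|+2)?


Syntax tree has 2 char leaf(s), 1 union(s), 0 star(s)
chars contribute 2×2 = 4; each union adds +2; each star adds +2
Total: 4 + 2 + 0 = 6 states


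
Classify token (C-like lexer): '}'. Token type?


Pattern: delimiter/punctuation
Type: PUNCTUATION


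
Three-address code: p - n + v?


Break into single-operator statements:
t1 = p - n
t2 = t1 + v


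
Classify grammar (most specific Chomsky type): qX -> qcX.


LHS has context (more than one symbol) and |LHS| ≤ |RHS|
Classification: Type 1 (Context-Sensitive)


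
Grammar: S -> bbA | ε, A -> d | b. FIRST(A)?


Per alternative of A: FIRST(d) = {d}; FIRST(b) = {b}
FIRST(A) = {b, d}


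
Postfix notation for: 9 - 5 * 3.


* has higher precedence, evaluate 5*3 first
Postfix: 9 5 3 * -


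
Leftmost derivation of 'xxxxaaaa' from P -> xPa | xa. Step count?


Derivation: P => xPa => xxPaa => xxxPaaa => xxxxaaaa
Steps: 4


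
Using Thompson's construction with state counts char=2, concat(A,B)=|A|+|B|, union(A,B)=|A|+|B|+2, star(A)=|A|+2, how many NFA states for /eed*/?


Syntax tree has 3 char leaf(s), 0 union(s), 1 star(s)
chars contribute 3×2 = 6; each union adds +2; each star adds +2
Total: 6 + 0 + 2 = 8 states


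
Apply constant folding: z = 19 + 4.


19 + 4 = 23 at compile time
Optimized: z = 23


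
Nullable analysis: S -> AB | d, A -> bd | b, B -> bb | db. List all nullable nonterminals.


A nonterminal is nullable iff some alternative derives ε (directly, or every symbol in it is nullable)
Nullable: {}


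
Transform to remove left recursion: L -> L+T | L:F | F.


Left-recursive alternatives: L+T, L:F; non-recursive: F
Introduce L': L -> FL', L' -> +TL' | :FL' | ε


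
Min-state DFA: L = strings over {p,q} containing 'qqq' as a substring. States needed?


KMP-style automaton: 3 progress states + 1 absorbing accept = 4
Minimal DFA: 4 states


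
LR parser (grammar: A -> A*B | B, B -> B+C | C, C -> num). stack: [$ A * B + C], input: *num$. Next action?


handle 'B+C' on top
Action: reduce (B -> B+C)


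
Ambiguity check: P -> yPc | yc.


balanced y^n…c^n: each string has a unique parse
Unambiguous


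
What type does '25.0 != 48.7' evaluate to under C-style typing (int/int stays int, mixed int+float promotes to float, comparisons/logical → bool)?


Operand types: float != float
Rule: comparison yields bool
Result type: bool


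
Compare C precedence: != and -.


'-' is additive (level 9); '!=' is equality (level 6)
Higher level binds tighter
'-' has higher precedence than '!='


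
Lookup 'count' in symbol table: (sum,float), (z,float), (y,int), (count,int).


Lookup 'count' → type int


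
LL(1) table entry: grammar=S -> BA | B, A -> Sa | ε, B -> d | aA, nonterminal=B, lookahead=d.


For [B, d]: 'd' ∈ FIRST(d)
Entry: B -> d


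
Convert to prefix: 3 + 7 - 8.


left-to-right (same/higher precedence on left): tree is (- (+ 3 7) 8)
Prefix: - + 3 7 8


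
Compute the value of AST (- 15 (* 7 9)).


Evaluate inner: (* 7 9) = 63
Evaluate root: (- 15 63) = -48
Result: -48


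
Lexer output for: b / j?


Scan left to right, longest-match per lexeme
Tokens: ID(b), OP(/), ID(j)


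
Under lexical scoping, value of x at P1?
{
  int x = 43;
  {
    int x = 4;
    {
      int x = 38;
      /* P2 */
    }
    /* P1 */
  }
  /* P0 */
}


x declared in the same block as P1
x = 4


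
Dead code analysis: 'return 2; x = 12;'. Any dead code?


statement follows a return and is unreachable
Dead: 'x = 12'


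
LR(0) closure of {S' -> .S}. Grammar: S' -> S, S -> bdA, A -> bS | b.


Start: S' -> .S
For each item with dot before a nonterminal B, add B -> .γ for every B-production
Closure: [S' -> .S, S -> .bdA]


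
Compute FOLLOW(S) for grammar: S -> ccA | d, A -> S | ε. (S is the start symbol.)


$ ∈ FOLLOW(S). For each A -> αBβ: add FIRST(β)\{ε} to FOLLOW(B); if β nullable, add FOLLOW(A).
FOLLOW(S) = {$}


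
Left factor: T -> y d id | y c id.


Common prefix: 'y'
Factored: T -> y T', T' -> d id | c id


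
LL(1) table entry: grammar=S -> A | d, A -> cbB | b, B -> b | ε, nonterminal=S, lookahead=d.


For [S, d]: 'd' ∈ FIRST(d)
Entry: S -> d


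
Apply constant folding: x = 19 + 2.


19 + 2 = 21 at compile time
Optimized: x = 21


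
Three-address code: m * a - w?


Break into single-operator statements:
t1 = m * a
t2 = t1 - w


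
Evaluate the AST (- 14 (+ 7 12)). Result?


Evaluate inner: (+ 7 12) = 19
Evaluate root: (- 14 19) = -5
Result: -5


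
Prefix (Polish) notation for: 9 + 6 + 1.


left-to-right (same/higher precedence on left): tree is (+ (+ 9 6) 1)
Prefix: + + 9 6 1


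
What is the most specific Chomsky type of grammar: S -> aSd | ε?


Single nonterminal LHS, but a^n d^n is not regular
Classification: Type 2 (Context-Free)


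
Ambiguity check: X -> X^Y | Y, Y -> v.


precedence layered via separate nonterminal Y: deterministic
Unambiguous


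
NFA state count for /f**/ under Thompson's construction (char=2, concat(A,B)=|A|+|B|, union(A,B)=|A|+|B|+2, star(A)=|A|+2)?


Syntax tree has 1 char leaf(s), 0 union(s), 2 star(s)
chars contribute 1×2 = 2; each union adds +2; each star adds +2
Total: 2 + 0 + 4 = 6 states


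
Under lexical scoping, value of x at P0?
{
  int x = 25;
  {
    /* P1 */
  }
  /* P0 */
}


x declared in the same block as P0
x = 25


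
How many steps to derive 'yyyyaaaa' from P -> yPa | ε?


Derivation: P => yPa => yyPaa => yyyPaaa => yyyyPaaaa => yyyyaaaa
Steps: 5


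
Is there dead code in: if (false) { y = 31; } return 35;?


condition is constant false, so the whole block is unreachable
Dead: 'if (false) { y = 31; }'


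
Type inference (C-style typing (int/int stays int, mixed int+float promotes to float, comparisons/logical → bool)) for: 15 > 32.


Operand types: int > int
Rule: comparison yields bool
Result type: bool


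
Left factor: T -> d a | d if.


Common prefix: 'd'
Factored: T -> d T', T' -> a | if


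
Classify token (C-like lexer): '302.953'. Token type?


Pattern: digits with a decimal point
Type: FLOAT_LITERAL


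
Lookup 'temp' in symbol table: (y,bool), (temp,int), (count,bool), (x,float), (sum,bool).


Lookup 'temp' → type int


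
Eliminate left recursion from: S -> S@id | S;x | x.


Left-recursive alternatives: S@id, S;x; non-recursive: x
Introduce S': S -> xS', S' -> @idS' | ;xS' | ε


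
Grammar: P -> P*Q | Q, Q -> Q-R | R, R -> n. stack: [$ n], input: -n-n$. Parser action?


'n' on top is the handle for R -> n
Action: reduce (R -> n)


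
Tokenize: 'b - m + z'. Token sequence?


Scan left to right, longest-match per lexeme
Tokens: ID(b), OP(-), ID(m), OP(+), ID(z)


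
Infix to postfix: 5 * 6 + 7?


Left to right (same or higher precedence on left)
Postfix: 5 6 * 7 +


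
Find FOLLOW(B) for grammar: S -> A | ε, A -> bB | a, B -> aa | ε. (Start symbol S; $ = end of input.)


$ ∈ FOLLOW(S). For each A -> αBβ: add FIRST(β)\{ε} to FOLLOW(B); if β nullable, add FOLLOW(A).
FOLLOW(B) = {$}


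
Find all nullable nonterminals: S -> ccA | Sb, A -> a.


A nonterminal is nullable iff some alternative derives ε (directly, or every symbol in it is nullable)
Nullable: {}


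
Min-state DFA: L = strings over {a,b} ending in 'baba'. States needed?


Track the longest suffix of input matching a prefix of 'baba': 5 classes (prefixes of length 0..4)
Minimal DFA: 5 states


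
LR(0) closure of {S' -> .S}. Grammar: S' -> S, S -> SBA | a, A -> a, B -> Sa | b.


Start: S' -> .S
For each item with dot before a nonterminal B, add B -> .γ for every B-production
Closure: [S' -> .S, S -> .SBA, S -> .a]


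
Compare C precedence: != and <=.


'<=' is relational (level 7); '!=' is equality (level 6)
Higher level binds tighter
'<=' has higher precedence than '!='


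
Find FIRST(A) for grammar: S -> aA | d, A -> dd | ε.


Per alternative of A: FIRST(dd) = {d}; FIRST(ε) = {ε}
FIRST(A) = {d, ε}


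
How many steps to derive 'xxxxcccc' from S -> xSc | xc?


Derivation: S => xSc => xxScc => xxxSccc => xxxxcccc
Steps: 4


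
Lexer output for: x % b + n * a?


Scan left to right, longest-match per lexeme
Tokens: ID(x), OP(%), ID(b), OP(+), ID(n), OP(*), ID(a)


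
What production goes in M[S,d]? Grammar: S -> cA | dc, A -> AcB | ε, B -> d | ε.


For [S, d]: 'd' ∈ FIRST(dc)
Entry: S -> dc


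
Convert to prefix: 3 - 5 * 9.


'*' binds tighter: tree is (- 3 (* 5 9))
Prefix: - 3 * 5 9


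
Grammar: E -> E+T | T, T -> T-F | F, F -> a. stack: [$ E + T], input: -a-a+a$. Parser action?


'-' can extend T; shift to build T -> T-F
Action: shift


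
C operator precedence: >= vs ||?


'>=' is relational (level 7); '||' is logical OR (level 1)
Higher level binds tighter
'>=' has higher precedence than '||'


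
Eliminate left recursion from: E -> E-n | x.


Left-recursive alternatives: E-n; non-recursive: x
Introduce E': E -> xE', E' -> -nE' | ε


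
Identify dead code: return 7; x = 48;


statement follows a return and is unreachable
Dead: 'x = 48'


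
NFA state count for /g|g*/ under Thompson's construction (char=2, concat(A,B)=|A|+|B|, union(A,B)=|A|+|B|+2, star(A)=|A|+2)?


Syntax tree has 2 char leaf(s), 1 union(s), 1 star(s)
chars contribute 2×2 = 4; each union adds +2; each star adds +2
Total: 4 + 2 + 2 = 8 states


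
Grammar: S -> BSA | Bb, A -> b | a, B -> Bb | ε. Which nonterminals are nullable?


A nonterminal is nullable iff some alternative derives ε (directly, or every symbol in it is nullable)
Nullable: {B}


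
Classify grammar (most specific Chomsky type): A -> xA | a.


Right-linear: every RHS is a terminal or a terminal followed by one nonterminal
Classification: Type 3 (Regular)


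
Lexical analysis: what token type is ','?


Pattern: delimiter/punctuation
Type: PUNCTUATION


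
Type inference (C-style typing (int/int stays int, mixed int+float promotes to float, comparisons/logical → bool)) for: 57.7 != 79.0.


Operand types: float != float
Rule: comparison yields bool
Result type: bool


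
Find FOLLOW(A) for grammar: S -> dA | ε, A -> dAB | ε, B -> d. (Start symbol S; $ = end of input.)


$ ∈ FOLLOW(S). For each A -> αBβ: add FIRST(β)\{ε} to FOLLOW(B); if β nullable, add FOLLOW(A).
FOLLOW(A) = {$, d}


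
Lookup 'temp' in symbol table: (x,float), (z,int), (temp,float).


Lookup 'temp' → type float


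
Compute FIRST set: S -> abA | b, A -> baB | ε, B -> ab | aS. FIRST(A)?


Per alternative of A: FIRST(baB) = {b}; FIRST(ε) = {ε}
FIRST(A) = {b, ε}


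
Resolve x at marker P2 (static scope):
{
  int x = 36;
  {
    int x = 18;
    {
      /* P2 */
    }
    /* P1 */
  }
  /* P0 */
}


P2's block does not declare x; resolves to the enclosing declaration at depth 1
x = 18


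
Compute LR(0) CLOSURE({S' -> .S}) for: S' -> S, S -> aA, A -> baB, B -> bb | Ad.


Start: S' -> .S
For each item with dot before a nonterminal B, add B -> .γ for every B-production
Closure: [S' -> .S, S -> .aA]


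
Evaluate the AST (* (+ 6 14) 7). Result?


Evaluate inner: (+ 6 14) = 20
Evaluate root: (* 20 7) = 140
Result: 140


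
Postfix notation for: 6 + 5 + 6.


Left to right (same or higher precedence on left)
Postfix: 6 5 + 6 +


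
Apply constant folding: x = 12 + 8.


12 + 8 = 20 at compile time
Optimized: x = 20


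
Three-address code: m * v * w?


Break into single-operator statements:
t1 = m * v
t2 = t1 * w


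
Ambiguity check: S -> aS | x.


right-linear, alternatives start with distinct terminals 'a' vs 'x': unique leftmost derivation
Unambiguous


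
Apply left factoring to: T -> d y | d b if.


Common prefix: 'd'
Factored: T -> d T', T' -> y | b if


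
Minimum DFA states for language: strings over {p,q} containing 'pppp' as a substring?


KMP-style automaton: 4 progress states + 1 absorbing accept = 5
Minimal DFA: 5 states


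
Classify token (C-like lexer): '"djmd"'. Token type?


Pattern: double-quoted sequence
Type: STRING_LITERAL


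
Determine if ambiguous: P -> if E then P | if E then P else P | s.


dangling else: 'if E then if E then s else s' parses two ways
Ambiguous


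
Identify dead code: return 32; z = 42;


statement follows a return and is unreachable
Dead: 'z = 42'


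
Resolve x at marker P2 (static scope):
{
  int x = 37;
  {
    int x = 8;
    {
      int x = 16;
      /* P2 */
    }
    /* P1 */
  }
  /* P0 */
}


x declared in the same block as P2
x = 16


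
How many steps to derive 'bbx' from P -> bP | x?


Derivation: P => bP => bbP => bbx
Steps: 3


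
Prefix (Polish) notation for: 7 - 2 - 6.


left-to-right (same/higher precedence on left): tree is (- (- 7 2) 6)
Prefix: - - 7 2 6


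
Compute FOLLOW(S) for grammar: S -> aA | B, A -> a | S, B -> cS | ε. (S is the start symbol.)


$ ∈ FOLLOW(S). For each A -> αBβ: add FIRST(β)\{ε} to FOLLOW(B); if β nullable, add FOLLOW(A).
FOLLOW(S) = {$}


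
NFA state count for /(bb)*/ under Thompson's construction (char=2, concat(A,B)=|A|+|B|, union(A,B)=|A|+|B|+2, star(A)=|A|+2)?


Syntax tree has 2 char leaf(s), 0 union(s), 1 star(s)
chars contribute 2×2 = 4; each union adds +2; each star adds +2
Total: 4 + 0 + 2 = 6 states


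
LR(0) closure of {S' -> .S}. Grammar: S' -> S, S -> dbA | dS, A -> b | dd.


Start: S' -> .S
For each item with dot before a nonterminal B, add B -> .γ for every B-production
Closure: [S' -> .S, S -> .dbA, S -> .dS]


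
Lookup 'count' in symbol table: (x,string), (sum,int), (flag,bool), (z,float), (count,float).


Lookup 'count' → type float


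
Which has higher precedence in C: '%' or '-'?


'%' is multiplicative (level 10); '-' is additive (level 9)
Higher level binds tighter
'%' has higher precedence than '-'


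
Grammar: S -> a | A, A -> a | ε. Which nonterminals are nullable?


A nonterminal is nullable iff some alternative derives ε (directly, or every symbol in it is nullable)
Nullable: {A, S}


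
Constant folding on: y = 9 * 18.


9 * 18 = 162 at compile time
Optimized: y = 162


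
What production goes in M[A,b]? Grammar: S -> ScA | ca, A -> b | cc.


For [A, b]: 'b' ∈ FIRST(b)
Entry: A -> b


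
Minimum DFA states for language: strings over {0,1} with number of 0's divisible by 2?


Track (count of 0) mod 2: states 0..1, accept at 0
Minimal DFA: 2 states


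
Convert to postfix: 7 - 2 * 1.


* has higher precedence, evaluate 2*1 first
Postfix: 7 2 1 * -


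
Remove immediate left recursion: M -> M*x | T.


Left-recursive alternatives: M*x; non-recursive: T
Introduce M': M -> TM', M' -> *xM' | ε


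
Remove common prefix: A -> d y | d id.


Common prefix: 'd'
Factored: A -> d A', A' -> y | id


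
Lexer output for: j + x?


Scan left to right, longest-match per lexeme
Tokens: ID(j), OP(+), ID(x)


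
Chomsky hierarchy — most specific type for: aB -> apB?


LHS has context (more than one symbol) and |LHS| ≤ |RHS|
Classification: Type 1 (Context-Sensitive)


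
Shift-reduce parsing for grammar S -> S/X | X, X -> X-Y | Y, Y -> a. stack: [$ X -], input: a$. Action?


no handle; shift 'a'
Action: shift


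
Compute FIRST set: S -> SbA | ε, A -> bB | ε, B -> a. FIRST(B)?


Per alternative of B: FIRST(a) = {a}
FIRST(B) = {a}


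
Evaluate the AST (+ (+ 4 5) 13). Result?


Evaluate inner: (+ 4 5) = 9
Evaluate root: (+ 9 13) = 22
Result: 22


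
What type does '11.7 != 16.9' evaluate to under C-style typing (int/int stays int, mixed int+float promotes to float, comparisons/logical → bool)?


Operand types: float != float
Rule: comparison yields bool
Result type: bool


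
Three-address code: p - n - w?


Break into single-operator statements:
t1 = p - n
t2 = t1 - w


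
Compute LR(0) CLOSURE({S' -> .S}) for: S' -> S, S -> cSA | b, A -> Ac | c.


Start: S' -> .S
For each item with dot before a nonterminal B, add B -> .γ for every B-production
Closure: [S' -> .S, S -> .cSA, S -> .b]


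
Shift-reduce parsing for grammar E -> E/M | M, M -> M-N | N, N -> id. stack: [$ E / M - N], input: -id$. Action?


handle 'M-N' on top
Action: reduce (M -> M-N)


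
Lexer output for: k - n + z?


Scan left to right, longest-match per lexeme
Tokens: ID(k), OP(-), ID(n), OP(+), ID(z)


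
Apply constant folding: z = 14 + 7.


14 + 7 = 21 at compile time
Optimized: z = 21


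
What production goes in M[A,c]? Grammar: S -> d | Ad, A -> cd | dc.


For [A, c]: 'c' ∈ FIRST(cd)
Entry: A -> cd


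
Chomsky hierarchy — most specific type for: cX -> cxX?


LHS has context (more than one symbol) and |LHS| ≤ |RHS|
Classification: Type 1 (Context-Sensitive)


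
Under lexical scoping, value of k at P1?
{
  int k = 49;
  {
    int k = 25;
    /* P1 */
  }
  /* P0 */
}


k declared in the same block as P1
k = 25


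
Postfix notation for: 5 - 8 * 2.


* has higher precedence, evaluate 8*2 first
Postfix: 5 8 2 * -


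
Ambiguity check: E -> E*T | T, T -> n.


precedence layered via separate nonterminal T: deterministic
Unambiguous


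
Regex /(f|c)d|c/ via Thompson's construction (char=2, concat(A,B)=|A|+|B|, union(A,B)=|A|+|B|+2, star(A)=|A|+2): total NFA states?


Syntax tree has 4 char leaf(s), 2 union(s), 0 star(s)
chars contribute 4×2 = 8; each union adds +2; each star adds +2
Total: 8 + 4 + 0 = 12 states


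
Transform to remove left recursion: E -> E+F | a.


Left-recursive alternatives: E+F; non-recursive: a
Introduce E': E -> aE', E' -> +FE' | ε


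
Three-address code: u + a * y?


Break into single-operator statements:
t1 = a * y
t2 = u + t1


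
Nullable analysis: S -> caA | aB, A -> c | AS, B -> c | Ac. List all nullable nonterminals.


A nonterminal is nullable iff some alternative derives ε (directly, or every symbol in it is nullable)
Nullable: {}


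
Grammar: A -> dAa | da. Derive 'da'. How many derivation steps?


Derivation: A => da
Steps: 1


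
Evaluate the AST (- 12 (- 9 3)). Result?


Evaluate inner: (- 9 3) = 6
Evaluate root: (- 12 6) = 6
Result: 6


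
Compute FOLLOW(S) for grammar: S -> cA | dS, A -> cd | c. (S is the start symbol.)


$ ∈ FOLLOW(S). For each A -> αBβ: add FIRST(β)\{ε} to FOLLOW(B); if β nullable, add FOLLOW(A).
FOLLOW(S) = {$}


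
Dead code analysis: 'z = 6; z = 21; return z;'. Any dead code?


first assignment to z is overwritten before any read
Dead: 'z = 6'


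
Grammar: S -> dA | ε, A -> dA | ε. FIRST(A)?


Per alternative of A: FIRST(dA) = {d}; FIRST(ε) = {ε}
FIRST(A) = {d, ε}


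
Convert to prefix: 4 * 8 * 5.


left-to-right (same/higher precedence on left): tree is (* (* 4 8) 5)
Prefix: * * 4 8 5


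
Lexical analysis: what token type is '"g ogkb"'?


Pattern: double-quoted sequence
Type: STRING_LITERAL


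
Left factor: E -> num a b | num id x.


Common prefix: 'num'
Factored: E -> num E', E' -> a b | id x


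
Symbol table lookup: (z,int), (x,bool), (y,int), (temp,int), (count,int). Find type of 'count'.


Lookup 'count' → type int


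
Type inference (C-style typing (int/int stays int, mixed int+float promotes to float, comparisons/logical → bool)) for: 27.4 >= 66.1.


Operand types: float >= float
Rule: comparison yields bool
Result type: bool


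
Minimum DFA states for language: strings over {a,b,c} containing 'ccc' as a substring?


KMP-style automaton: 3 progress states + 1 absorbing accept = 4
Minimal DFA: 4 states


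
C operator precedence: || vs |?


'|' is bitwise OR (level 3); '||' is logical OR (level 1)
Higher level binds tighter
'|' has higher precedence than '||'


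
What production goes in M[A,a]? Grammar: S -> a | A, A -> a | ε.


For [A, a]: 'a' ∈ FIRST(a)
Entry: A -> a


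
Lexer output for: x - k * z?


Scan left to right, longest-match per lexeme
Tokens: ID(x), OP(-), ID(k), OP(*), ID(z)


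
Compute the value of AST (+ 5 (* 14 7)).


Evaluate inner: (* 14 7) = 98
Evaluate root: (+ 5 98) = 103
Result: 103


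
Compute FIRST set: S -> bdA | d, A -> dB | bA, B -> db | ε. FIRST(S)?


Per alternative of S: FIRST(bdA) = {b}; FIRST(d) = {d}
FIRST(S) = {b, d}


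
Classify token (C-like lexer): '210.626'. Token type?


Pattern: digits with a decimal point
Type: FLOAT_LITERAL


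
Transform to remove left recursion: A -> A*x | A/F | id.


Left-recursive alternatives: A*x, A/F; non-recursive: id
Introduce A': A -> idA', A' -> *xA' | /FA' | ε


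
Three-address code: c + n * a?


Break into single-operator statements:
t1 = n * a
t2 = c + t1


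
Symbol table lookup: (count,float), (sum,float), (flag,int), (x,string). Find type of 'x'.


Lookup 'x' → type string


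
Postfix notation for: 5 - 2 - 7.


Left to right (same or higher precedence on left)
Postfix: 5 2 - 7 -


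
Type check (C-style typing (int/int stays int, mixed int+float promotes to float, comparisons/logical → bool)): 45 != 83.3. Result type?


Operand types: int != float
Rule: comparison yields bool
Result type: bool


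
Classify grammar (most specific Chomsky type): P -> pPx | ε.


Single nonterminal LHS, but p^n x^n is not regular
Classification: Type 2 (Context-Free)


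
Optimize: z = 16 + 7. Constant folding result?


16 + 7 = 23 at compile time
Optimized: z = 23


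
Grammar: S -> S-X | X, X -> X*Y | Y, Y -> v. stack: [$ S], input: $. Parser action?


start symbol S on stack, input exhausted
Action: accept


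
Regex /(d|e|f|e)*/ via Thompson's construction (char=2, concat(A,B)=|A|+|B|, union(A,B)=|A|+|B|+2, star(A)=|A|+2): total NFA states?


Syntax tree has 4 char leaf(s), 3 union(s), 1 star(s)
chars contribute 4×2 = 8; each union adds +2; each star adds +2
Total: 8 + 6 + 2 = 16 states


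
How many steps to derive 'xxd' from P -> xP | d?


Derivation: P => xP => xxP => xxd
Steps: 3


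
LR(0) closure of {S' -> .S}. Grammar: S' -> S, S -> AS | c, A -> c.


Start: S' -> .S
For each item with dot before a nonterminal B, add B -> .γ for every B-production
Closure: [S' -> .S, S -> .AS, S -> .c, A -> .c]


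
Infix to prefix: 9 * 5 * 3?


left-to-right (same/higher precedence on left): tree is (* (* 9 5) 3)
Prefix: * * 9 5 3


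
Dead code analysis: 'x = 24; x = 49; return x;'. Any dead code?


first assignment to x is overwritten before any read
Dead: 'x = 24'


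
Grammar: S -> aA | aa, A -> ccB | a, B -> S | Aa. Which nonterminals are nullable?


A nonterminal is nullable iff some alternative derives ε (directly, or every symbol in it is nullable)
Nullable: {}


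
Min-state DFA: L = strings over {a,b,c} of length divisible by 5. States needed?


Track length mod 5: states 0..4, accept at 0
Minimal DFA: 5 states


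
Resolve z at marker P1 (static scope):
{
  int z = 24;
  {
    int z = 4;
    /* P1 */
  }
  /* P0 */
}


z declared in the same block as P1
z = 4


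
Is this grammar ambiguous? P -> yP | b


right-linear, alternatives start with distinct terminals 'y' vs 'b': unique leftmost derivation
Unambiguous


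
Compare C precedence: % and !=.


'%' is multiplicative (level 10); '!=' is equality (level 6)
Higher level binds tighter
'%' has higher precedence than '!='


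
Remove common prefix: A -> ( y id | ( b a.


Common prefix: '('
Factored: A -> ( A', A' -> y id | b a


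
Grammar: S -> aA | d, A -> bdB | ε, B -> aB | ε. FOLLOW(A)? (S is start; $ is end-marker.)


$ ∈ FOLLOW(S). For each A -> αBβ: add FIRST(β)\{ε} to FOLLOW(B); if β nullable, add FOLLOW(A).
FOLLOW(A) = {$}


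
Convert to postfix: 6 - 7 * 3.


* has higher precedence, evaluate 7*3 first
Postfix: 6 7 3 * -


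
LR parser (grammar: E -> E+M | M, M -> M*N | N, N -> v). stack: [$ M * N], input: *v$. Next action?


handle 'M*N' on top
Action: reduce (M -> M*N)


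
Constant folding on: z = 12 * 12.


12 * 12 = 144 at compile time
Optimized: z = 144


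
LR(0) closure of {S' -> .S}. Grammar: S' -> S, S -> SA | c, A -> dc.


Start: S' -> .S
For each item with dot before a nonterminal B, add B -> .γ for every B-production
Closure: [S' -> .S, S -> .SA, S -> .c]


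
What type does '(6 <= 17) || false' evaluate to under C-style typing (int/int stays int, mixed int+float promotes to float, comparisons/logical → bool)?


Operand types: bool || bool
Rule: logical operators take bool operands and yield bool
Result type: bool


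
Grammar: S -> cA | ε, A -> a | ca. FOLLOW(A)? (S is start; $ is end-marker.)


$ ∈ FOLLOW(S). For each A -> αBβ: add FIRST(β)\{ε} to FOLLOW(B); if β nullable, add FOLLOW(A).
FOLLOW(A) = {$}


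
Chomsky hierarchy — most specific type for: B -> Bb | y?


Left-linear: every RHS is a terminal or one nonterminal followed by a terminal
Classification: Type 3 (Regular)


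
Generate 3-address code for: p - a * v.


Break into single-operator statements:
t1 = a * v
t2 = p - t1


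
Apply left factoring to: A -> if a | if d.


Common prefix: 'if'
Factored: A -> if A', A' -> a | d


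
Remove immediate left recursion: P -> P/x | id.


Left-recursive alternatives: P/x; non-recursive: id
Introduce P': P -> idP', P' -> /xP' | ε


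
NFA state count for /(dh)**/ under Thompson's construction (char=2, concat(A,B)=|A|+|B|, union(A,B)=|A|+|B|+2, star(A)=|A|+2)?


Syntax tree has 2 char leaf(s), 0 union(s), 2 star(s)
chars contribute 2×2 = 4; each union adds +2; each star adds +2
Total: 4 + 0 + 4 = 8 states


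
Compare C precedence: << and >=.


'<<' is shift (level 8); '>=' is relational (level 7)
Higher level binds tighter
'<<' has higher precedence than '>='


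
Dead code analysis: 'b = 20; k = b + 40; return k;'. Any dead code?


b is read by k's definition; k is returned
No dead code


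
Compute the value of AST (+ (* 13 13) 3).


Evaluate inner: (* 13 13) = 169
Evaluate root: (+ 169 3) = 172
Result: 172


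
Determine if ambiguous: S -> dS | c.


right-linear, alternatives start with distinct terminals 'd' vs 'c': unique leftmost derivation
Unambiguous


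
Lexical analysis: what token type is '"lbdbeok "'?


Pattern: double-quoted sequence
Type: STRING_LITERAL


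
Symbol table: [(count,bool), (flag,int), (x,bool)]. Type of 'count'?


Lookup 'count' → type bool


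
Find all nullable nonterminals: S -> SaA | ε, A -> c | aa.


A nonterminal is nullable iff some alternative derives ε (directly, or every symbol in it is nullable)
Nullable: {S}


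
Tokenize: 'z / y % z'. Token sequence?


Scan left to right, longest-match per lexeme
Tokens: ID(z), OP(/), ID(y), OP(%), ID(z)


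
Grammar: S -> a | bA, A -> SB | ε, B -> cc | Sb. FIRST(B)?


Per alternative of B: FIRST(cc) = {c}; FIRST(Sb) = {a, b}
FIRST(B) = {a, b, c}


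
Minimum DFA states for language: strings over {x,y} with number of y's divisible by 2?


Track (count of y) mod 2: states 0..1, accept at 0
Minimal DFA: 2 states


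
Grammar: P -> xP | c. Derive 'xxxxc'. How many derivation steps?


Derivation: P => xP => xxP => xxxP => xxxxP => xxxxc
Steps: 5


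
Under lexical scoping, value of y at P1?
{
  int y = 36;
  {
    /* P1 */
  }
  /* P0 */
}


P1's block does not declare y; resolves to the enclosing declaration at depth 0
y = 36


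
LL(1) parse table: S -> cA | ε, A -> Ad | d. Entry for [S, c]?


For [S, c]: 'c' ∈ FIRST(cA)
Entry: S -> cA


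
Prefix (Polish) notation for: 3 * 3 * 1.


left-to-right (same/higher precedence on left): tree is (* (* 3 3) 1)
Prefix: * * 3 3 1


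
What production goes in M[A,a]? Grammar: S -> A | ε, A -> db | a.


For [A, a]: 'a' ∈ FIRST(a)
Entry: A -> a


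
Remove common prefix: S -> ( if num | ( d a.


Common prefix: '('
Factored: S -> ( S', S' -> if num | d a


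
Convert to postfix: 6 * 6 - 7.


Left to right (same or higher precedence on left)
Postfix: 6 6 * 7 -


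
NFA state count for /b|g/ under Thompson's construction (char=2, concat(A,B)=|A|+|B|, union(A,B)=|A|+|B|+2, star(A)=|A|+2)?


Syntax tree has 2 char leaf(s), 1 union(s), 0 star(s)
chars contribute 2×2 = 4; each union adds +2; each star adds +2
Total: 4 + 2 + 0 = 6 states


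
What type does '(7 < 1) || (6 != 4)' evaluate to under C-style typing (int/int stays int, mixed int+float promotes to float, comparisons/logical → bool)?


Operand types: bool || bool
Rule: logical operators take bool operands and yield bool
Result type: bool


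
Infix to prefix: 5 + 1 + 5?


left-to-right (same/higher precedence on left): tree is (+ (+ 5 1) 5)
Prefix: + + 5 1 5


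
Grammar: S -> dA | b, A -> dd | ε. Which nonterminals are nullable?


A nonterminal is nullable iff some alternative derives ε (directly, or every symbol in it is nullable)
Nullable: {A}


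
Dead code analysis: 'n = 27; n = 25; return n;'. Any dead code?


first assignment to n is overwritten before any read
Dead: 'n = 27'


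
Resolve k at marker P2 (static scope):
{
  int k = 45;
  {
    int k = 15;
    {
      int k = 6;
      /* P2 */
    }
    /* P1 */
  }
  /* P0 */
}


k declared in the same block as P2
k = 6


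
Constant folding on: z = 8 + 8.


8 + 8 = 16 at compile time
Optimized: z = 16


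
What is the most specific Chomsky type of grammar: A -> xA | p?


Right-linear: every RHS is a terminal or a terminal followed by one nonterminal
Classification: Type 3 (Regular)


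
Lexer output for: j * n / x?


Scan left to right, longest-match per lexeme
Tokens: ID(j), OP(*), ID(n), OP(/), ID(x)


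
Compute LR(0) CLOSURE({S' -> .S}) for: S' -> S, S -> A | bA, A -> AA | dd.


Start: S' -> .S
For each item with dot before a nonterminal B, add B -> .γ for every B-production
Closure: [S' -> .S, S -> .A, S -> .bA, A -> .AA, A -> .dd]


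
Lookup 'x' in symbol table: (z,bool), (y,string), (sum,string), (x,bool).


Lookup 'x' → type bool


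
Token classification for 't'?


Pattern: letter/underscore followed by alphanumerics, not a keyword
Type: IDENTIFIER


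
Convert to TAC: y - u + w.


Break into single-operator statements:
t1 = y - u
t2 = t1 + w


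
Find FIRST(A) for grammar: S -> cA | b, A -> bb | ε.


Per alternative of A: FIRST(bb) = {b}; FIRST(ε) = {ε}
FIRST(A) = {b, ε}


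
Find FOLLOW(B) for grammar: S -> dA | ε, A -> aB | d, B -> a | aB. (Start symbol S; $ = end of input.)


$ ∈ FOLLOW(S). For each A -> αBβ: add FIRST(β)\{ε} to FOLLOW(B); if β nullable, add FOLLOW(A).
FOLLOW(B) = {$}


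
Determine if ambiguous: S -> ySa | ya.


balanced y^n…a^n: each string has a unique parse
Unambiguous


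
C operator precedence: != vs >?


'>' is relational (level 7); '!=' is equality (level 6)
Higher level binds tighter
'>' has higher precedence than '!='


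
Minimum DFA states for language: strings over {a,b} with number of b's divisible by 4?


Track (count of b) mod 4: states 0..3, accept at 0
Minimal DFA: 4 states


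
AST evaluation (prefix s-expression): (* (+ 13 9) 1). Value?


Evaluate inner: (+ 13 9) = 22
Evaluate root: (* 22 1) = 22
Result: 22


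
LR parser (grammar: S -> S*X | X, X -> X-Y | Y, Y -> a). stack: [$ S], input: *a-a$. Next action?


shift '*' to continue S -> S*X
Action: shift


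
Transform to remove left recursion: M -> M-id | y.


Left-recursive alternatives: M-id; non-recursive: y
Introduce M': M -> yM', M' -> -idM' | ε


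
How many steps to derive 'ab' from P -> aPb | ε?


Derivation: P => aPb => ab
Steps: 2


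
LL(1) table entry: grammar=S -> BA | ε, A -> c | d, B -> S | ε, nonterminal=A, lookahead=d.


For [A, d]: 'd' ∈ FIRST(d)
Entry: A -> d


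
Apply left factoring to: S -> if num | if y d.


Common prefix: 'if'
Factored: S -> if S', S' -> num | y d


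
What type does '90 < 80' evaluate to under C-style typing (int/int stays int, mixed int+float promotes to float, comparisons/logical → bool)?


Operand types: int < int
Rule: comparison yields bool
Result type: bool


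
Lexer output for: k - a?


Scan left to right, longest-match per lexeme
Tokens: ID(k), OP(-), ID(a)


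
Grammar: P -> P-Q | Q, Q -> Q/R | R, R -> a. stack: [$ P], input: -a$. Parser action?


shift '-' to continue P -> P-Q
Action: shift


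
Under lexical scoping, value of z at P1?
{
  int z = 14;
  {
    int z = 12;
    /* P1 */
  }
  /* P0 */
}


z declared in the same block as P1
z = 12


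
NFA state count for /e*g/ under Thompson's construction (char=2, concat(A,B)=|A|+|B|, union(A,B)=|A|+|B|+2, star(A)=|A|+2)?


Syntax tree has 2 char leaf(s), 0 union(s), 1 star(s)
chars contribute 2×2 = 4; each union adds +2; each star adds +2
Total: 4 + 0 + 2 = 6 states


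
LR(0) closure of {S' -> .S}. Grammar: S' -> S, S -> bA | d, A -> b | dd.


Start: S' -> .S
For each item with dot before a nonterminal B, add B -> .γ for every B-production
Closure: [S' -> .S, S -> .bA, S -> .d]


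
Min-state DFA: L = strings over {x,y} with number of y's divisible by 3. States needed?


Track (count of y) mod 3: states 0..2, accept at 0
Minimal DFA: 3 states


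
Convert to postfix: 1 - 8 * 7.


* has higher precedence, evaluate 8*7 first
Postfix: 1 8 7 * -


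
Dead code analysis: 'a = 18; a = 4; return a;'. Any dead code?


first assignment to a is overwritten before any read
Dead: 'a = 18'


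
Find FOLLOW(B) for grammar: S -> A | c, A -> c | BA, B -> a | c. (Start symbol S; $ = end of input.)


$ ∈ FOLLOW(S). For each A -> αBβ: add FIRST(β)\{ε} to FOLLOW(B); if β nullable, add FOLLOW(A).
FOLLOW(B) = {a, c}
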